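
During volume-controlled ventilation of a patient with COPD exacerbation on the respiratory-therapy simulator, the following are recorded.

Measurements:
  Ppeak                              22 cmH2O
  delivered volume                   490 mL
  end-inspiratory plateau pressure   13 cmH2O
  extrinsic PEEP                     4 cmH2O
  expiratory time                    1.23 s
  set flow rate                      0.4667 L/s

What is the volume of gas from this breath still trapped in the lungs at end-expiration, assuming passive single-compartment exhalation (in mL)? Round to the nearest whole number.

152

R = (PIP − Pplat)/V̇ = (22 − 13) / 0.4667 = 9.0/0.4667 = 19.284 cmH2O·s/L.
C = Vt/(Pplat − PEEP) = 490.0 / (13 − 4) = 490.0/9.0 = 54.444 mL/cmH2O.
τ = R × C = 19.284 × 0.05444 L/cmH2O = 1.05 s.
Fraction remaining = e^(−Te/τ) = e^(−1.23/1.05) = 0.3099.
Trapped volume = 490.0 × 0.3099 = 151.85 mL.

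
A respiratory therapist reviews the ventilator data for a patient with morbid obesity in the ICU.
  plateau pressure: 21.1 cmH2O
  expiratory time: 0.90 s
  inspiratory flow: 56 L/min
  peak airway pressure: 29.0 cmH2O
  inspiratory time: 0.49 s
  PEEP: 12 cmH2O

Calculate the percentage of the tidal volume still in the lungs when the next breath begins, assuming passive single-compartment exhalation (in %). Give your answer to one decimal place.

12.1

Flow: 56 L/min ÷ 60 = 0.9333 L/s.
Vt = flow × Ti = 0.9333 L/s × 0.49 s × 1000 mL/L = 457.32 mL.
R = (PIP − Pplat)/V̇ = (29.0 − 21.1) / 0.9333 = 7.9/0.9333 = 8.465 cmH2O·s/L.
C = Vt/(Pplat − PEEP) = 457.32 / (21.1 − 12) = 457.32/9.1 = 50.255 mL/cmH2O.
τ = R × C = 8.465 × 0.05026 L/cmH2O = 0.4255 s.
Fraction remaining at end-expiration = e^(−Te/τ) = e^(−0.90/0.4255) = 0.1206 → 12.06%.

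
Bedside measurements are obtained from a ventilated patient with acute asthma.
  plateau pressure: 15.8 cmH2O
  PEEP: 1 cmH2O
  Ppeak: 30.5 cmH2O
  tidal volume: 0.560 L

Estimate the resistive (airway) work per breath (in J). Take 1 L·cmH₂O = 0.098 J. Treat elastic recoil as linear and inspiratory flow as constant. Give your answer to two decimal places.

With constant inspiratory flow the resistive pressure is constant at PIP − Pplat = 30.5 − 15.8 = 14.7 cmH2O, so resistive work = 14.7 × 0.560 = 8.232 L·cmH2O.
× 0.098 J/(L·cmH2O) → 0.8067 J.

0.81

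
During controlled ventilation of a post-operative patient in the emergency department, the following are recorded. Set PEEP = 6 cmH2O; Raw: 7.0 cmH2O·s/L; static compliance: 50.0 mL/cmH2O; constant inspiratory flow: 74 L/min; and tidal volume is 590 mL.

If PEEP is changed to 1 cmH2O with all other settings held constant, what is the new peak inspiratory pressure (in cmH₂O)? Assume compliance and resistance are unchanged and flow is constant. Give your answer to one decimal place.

Flow: 74 L/min ÷ 60 = 1.2333 L/s.
PIP = Vt/C + R·V̇ + PEEP (constant-flow equation of motion).
Only the baseline term changes: ΔPIP = ΔPEEP = 1 − 6 = -5.0 cmH2O.
Original PIP = 590/50.0 + 7.0×1.2333 + 6 = 26.433 cmH2O; new PIP = 26.433 + (-5.0) = 21.433 cmH2O.

21.4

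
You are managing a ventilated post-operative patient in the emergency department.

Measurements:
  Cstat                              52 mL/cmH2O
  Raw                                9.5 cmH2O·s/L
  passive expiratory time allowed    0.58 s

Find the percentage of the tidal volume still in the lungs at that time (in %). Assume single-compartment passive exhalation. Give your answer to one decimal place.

τ = R × C = 9.5 × 52 mL/cmH2O = 9.5 × 0.052 L/cmH2O = 0.494 s.
Passive exhalation: V(t)/V₀ = e^(−t/τ) = e^(−0.58/0.494) = 0.3091.
Fraction remaining = 0.3091 → 30.91%.

30.9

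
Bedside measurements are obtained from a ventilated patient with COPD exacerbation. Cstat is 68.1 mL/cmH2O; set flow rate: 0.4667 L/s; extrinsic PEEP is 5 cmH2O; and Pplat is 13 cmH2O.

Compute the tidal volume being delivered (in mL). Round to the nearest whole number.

Vt = Cstat × (Pplat − PEEP) = 68.1 × (13 − 5) = 68.1 × 8.0 = 544.8 mL.

545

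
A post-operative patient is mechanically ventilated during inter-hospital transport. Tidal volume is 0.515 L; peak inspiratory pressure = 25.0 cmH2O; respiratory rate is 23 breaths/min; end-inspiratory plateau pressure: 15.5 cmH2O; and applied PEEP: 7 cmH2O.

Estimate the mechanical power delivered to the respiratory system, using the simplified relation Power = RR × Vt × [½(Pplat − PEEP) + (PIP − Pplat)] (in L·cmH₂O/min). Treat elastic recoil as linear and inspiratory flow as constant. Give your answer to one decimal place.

Per-breath work = Vt × [½(Pplat−PEEP) + (PIP−Pplat)] = 0.515 × [0.5×8.5 + 9.5] = 0.515 × 13.75 = 7.081 L·cmH2O.
Power = 23 × 7.081 = 162.86 L·cmH2O/min.

162.9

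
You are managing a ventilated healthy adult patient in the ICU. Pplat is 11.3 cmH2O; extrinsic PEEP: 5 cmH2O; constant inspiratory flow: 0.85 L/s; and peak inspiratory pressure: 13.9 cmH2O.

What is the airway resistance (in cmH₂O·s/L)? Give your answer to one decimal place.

Raw = (PIP − Pplat) / flow = (13.9 − 11.3) / 0.85 = 2.6 / 0.85 = 3.059 cmH2O·s/L.

3.1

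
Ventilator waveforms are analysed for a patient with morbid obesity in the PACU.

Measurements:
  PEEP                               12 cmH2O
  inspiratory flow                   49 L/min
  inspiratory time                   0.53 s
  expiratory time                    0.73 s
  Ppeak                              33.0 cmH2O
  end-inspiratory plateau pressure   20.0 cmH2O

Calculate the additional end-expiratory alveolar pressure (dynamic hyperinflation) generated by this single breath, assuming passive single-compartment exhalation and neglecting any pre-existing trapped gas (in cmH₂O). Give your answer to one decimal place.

3.4

Flow: 49 L/min ÷ 60 = 0.8167 L/s.
Vt = flow × Ti = 0.8167 L/s × 0.53 s × 1000 mL/L = 432.85 mL.
R = (PIP − Pplat)/V̇ = (33.0 − 20.0) / 0.8167 = 13.0/0.8167 = 15.918 cmH2O·s/L.
C = Vt/(Pplat − PEEP) = 432.85 / (20.0 − 12) = 432.85/8.0 = 54.106 mL/cmH2O.
τ = R × C = 15.918 × 0.05411 L/cmH2O = 0.8613 s.
Fraction remaining = e^(−Te/τ) = e^(−0.73/0.8613) = 0.4285; trapped volume = 432.85 × 0.4285 = 185.48 mL.
Additional alveolar pressure from trapping ≈ V_trapped / C = 185.48 / 54.106 = 3.428 cmH2O.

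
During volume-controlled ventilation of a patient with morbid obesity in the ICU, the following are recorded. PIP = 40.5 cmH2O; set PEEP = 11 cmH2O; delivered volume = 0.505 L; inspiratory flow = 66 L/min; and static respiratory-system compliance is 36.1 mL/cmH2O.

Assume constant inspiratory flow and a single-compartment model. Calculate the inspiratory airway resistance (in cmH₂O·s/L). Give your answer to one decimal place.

Flow: 66 L/min ÷ 60 = 1.1 L/s.
Equation of motion (constant flow): PIP = Vt/C + R·V̇ + PEEP.
R·V̇ = PIP − Vt/C − PEEP = 40.5 − 505/36.1 − 11 = 40.5 − 13.989 − 11 = 15.511 cmH2O.
R = 15.511 / 1.1 = 14.101 cmH2O·s/L.

14.1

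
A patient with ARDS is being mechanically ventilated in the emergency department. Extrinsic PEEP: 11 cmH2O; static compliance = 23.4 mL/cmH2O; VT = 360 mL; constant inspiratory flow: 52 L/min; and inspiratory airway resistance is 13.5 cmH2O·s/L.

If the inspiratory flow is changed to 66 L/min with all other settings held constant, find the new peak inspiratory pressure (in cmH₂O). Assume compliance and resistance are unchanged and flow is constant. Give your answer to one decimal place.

41.2

Flow: 52 L/min ÷ 60 = 0.8667 L/s.
New flow: 66 L/min ÷ 60 = 1.1 L/s.
PIP = Vt/C + R·V̇ + PEEP (constant-flow equation of motion).
Only the resistive term changes: ΔPIP = R × ΔV̇ = 13.5 × (1.1 − 0.8667) = 13.5 × 0.2333 = 3.15 cmH2O.
Original PIP = 360/23.4 + 13.5×0.8667 + 11 = 38.085 cmH2O; new PIP = 38.085 + (3.15) = 41.235 cmH2O.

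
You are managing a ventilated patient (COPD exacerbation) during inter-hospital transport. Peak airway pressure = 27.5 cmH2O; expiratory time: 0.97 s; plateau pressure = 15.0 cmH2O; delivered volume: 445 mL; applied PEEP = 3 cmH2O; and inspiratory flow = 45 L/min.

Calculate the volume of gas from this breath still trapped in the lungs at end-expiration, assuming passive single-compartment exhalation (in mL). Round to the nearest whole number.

Flow: 45 L/min ÷ 60 = 0.75 L/s.
R = (PIP − Pplat)/V̇ = (27.5 − 15.0) / 0.75 = 12.5/0.75 = 16.667 cmH2O·s/L.
C = Vt/(Pplat − PEEP) = 445.0 / (15.0 − 3) = 445.0/12.0 = 37.083 mL/cmH2O.
τ = R × C = 16.667 × 0.03708 L/cmH2O = 0.618 s.
Fraction remaining = e^(−Te/τ) = e^(−0.97/0.618) = 0.2081.
Trapped volume = 445.0 × 0.2081 = 92.605 mL.

93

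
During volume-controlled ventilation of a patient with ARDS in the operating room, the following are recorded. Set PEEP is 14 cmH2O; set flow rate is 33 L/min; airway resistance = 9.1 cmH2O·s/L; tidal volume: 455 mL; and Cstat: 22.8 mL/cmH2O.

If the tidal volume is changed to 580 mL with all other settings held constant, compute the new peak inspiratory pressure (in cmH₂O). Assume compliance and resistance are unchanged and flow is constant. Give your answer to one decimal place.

Flow: 33 L/min ÷ 60 = 0.55 L/s.
PIP = Vt/C + R·V̇ + PEEP (constant-flow equation of motion).
Only the elastic term changes: ΔPIP = ΔVt / C = (580 − 455) / 22.8 = 5.482 cmH2O.
Original PIP = 455/22.8 + 9.1×0.55 + 14 = 38.961 cmH2O; new PIP = 38.961 + (5.482) = 44.443 cmH2O.

44.4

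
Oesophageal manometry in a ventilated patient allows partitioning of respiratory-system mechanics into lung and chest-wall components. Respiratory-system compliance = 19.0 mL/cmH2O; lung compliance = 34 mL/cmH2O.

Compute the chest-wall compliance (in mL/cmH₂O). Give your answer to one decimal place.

43.1

1/Ccw = 1/Crs − 1/CL.
1/Ccw = 1/19.0 − 1/34 = 0.02322.
Ccw = 43.066 mL/cmH2O.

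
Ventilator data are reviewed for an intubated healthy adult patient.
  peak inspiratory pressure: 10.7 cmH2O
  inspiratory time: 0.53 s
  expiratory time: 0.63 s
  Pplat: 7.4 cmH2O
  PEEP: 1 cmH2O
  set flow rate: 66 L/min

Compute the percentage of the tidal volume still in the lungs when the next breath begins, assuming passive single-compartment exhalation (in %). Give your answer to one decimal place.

10.0

Flow: 66 L/min ÷ 60 = 1.1 L/s.
Vt = flow × Ti = 1.1 L/s × 0.53 s × 1000 mL/L = 583.0 mL.
R = (PIP − Pplat)/V̇ = (10.7 − 7.4) / 1.1 = 3.3/1.1 = 3.0 cmH2O·s/L.
C = Vt/(Pplat − PEEP) = 583.0 / (7.4 − 1) = 583.0/6.4 = 91.094 mL/cmH2O.
τ = R × C = 3.0 × 0.09109 L/cmH2O = 0.2733 s.
Fraction remaining at end-expiration = e^(−Te/τ) = e^(−0.63/0.2733) = 0.09974 → 9.974%.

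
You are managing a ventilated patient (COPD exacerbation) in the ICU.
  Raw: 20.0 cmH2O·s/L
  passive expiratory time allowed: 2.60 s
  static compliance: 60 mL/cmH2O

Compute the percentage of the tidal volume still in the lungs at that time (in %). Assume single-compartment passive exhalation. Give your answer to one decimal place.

11.5

τ = R × C = 20.0 × 60 mL/cmH2O = 20.0 × 0.060 L/cmH2O = 1.2 s.
Passive exhalation: V(t)/V₀ = e^(−t/τ) = e^(−2.60/1.2) = 0.1146.
Fraction remaining = 0.1146 → 11.46%.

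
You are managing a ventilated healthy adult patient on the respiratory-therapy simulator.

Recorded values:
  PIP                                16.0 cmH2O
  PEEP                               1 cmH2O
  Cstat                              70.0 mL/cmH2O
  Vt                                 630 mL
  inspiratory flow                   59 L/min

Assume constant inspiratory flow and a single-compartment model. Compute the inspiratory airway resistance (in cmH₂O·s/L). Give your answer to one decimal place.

Flow: 59 L/min ÷ 60 = 0.9833 L/s.
Equation of motion (constant flow): PIP = Vt/C + R·V̇ + PEEP.
R·V̇ = PIP − Vt/C − PEEP = 16.0 − 630/70.0 − 1 = 16.0 − 9.0 − 1 = 6.0 cmH2O.
R = 6.0 / 0.9833 = 6.102 cmH2O·s/L.

6.1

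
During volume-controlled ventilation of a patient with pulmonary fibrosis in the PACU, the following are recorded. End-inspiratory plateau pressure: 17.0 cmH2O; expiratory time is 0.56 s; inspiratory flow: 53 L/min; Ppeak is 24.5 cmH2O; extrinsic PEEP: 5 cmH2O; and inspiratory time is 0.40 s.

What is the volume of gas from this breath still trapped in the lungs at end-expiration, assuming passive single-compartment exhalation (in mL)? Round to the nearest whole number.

38

Flow: 53 L/min ÷ 60 = 0.8833 L/s.
Vt = flow × Ti = 0.8833 L/s × 0.40 s × 1000 mL/L = 353.32 mL.
R = (PIP − Pplat)/V̇ = (24.5 − 17.0) / 0.8833 = 7.5/0.8833 = 8.491 cmH2O·s/L.
C = Vt/(Pplat − PEEP) = 353.32 / (17.0 − 5) = 353.32/12.0 = 29.443 mL/cmH2O.
τ = R × C = 8.491 × 0.02944 L/cmH2O = 0.25 s.
Fraction remaining = e^(−Te/τ) = e^(−0.56/0.25) = 0.1065.
Trapped volume = 353.32 × 0.1065 = 37.629 mL.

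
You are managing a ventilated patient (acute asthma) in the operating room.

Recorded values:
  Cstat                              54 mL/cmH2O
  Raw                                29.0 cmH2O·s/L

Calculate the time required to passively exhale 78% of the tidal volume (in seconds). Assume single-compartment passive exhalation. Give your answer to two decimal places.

2.37

τ = R × C = 29.0 × 54 mL/cmH2O = 29.0 × 0.054 L/cmH2O = 1.566 s.
Exhaled fraction f = 1 − e^(−t/τ) → t = −τ·ln(1 − f) = −1.566·ln(0.22) = 2.371 s.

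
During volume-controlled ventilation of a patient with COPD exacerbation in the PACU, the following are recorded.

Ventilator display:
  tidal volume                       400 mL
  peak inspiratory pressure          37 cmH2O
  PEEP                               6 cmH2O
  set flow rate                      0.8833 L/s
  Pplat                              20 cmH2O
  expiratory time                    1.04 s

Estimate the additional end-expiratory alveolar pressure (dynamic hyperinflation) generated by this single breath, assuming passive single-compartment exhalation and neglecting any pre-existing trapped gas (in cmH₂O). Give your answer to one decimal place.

R = (PIP − Pplat)/V̇ = (37 − 20) / 0.8833 = 17.0/0.8833 = 19.246 cmH2O·s/L.
C = Vt/(Pplat − PEEP) = 400.0 / (20 − 6) = 400.0/14.0 = 28.571 mL/cmH2O.
τ = R × C = 19.246 × 0.02857 L/cmH2O = 0.5499 s.
Fraction remaining = e^(−Te/τ) = e^(−1.04/0.5499) = 0.1509; trapped volume = 400.0 × 0.1509 = 60.36 mL.
Additional alveolar pressure from trapping ≈ V_trapped / C = 60.36 / 28.571 = 2.113 cmH2O.

2.1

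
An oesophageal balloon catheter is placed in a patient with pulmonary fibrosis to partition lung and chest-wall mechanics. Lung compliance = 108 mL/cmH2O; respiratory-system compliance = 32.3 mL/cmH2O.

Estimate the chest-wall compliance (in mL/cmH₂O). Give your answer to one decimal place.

46.1

1/Ccw = 1/Crs − 1/CL.
1/Ccw = 1/32.3 − 1/108 = 0.0217.
Ccw = 46.083 mL/cmH2O.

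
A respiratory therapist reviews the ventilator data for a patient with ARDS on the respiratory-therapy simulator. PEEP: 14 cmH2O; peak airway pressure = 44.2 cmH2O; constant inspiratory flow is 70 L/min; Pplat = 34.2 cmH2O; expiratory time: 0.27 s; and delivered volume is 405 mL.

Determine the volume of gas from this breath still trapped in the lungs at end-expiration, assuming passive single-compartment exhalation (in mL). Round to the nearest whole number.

Flow: 70 L/min ÷ 60 = 1.1667 L/s.
R = (PIP − Pplat)/V̇ = (44.2 − 34.2) / 1.1667 = 10.0/1.1667 = 8.571 cmH2O·s/L.
C = Vt/(Pplat − PEEP) = 405.0 / (34.2 − 14) = 405.0/20.2 = 20.05 mL/cmH2O.
τ = R × C = 8.571 × 0.02005 L/cmH2O = 0.1718 s.
Fraction remaining = e^(−Te/τ) = e^(−0.27/0.1718) = 0.2077.
Trapped volume = 405.0 × 0.2077 = 84.119 mL.

84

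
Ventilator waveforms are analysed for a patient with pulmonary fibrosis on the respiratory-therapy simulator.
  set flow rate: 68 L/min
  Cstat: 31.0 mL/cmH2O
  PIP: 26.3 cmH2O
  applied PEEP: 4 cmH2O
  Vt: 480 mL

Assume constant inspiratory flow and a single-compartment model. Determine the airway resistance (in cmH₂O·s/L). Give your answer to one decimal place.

6.0

Flow: 68 L/min ÷ 60 = 1.1333 L/s.
Equation of motion (constant flow): PIP = Vt/C + R·V̇ + PEEP.
R·V̇ = PIP − Vt/C − PEEP = 26.3 − 480/31.0 − 4 = 26.3 − 15.484 − 4 = 6.816 cmH2O.
R = 6.816 / 1.1333 = 6.014 cmH2O·s/L.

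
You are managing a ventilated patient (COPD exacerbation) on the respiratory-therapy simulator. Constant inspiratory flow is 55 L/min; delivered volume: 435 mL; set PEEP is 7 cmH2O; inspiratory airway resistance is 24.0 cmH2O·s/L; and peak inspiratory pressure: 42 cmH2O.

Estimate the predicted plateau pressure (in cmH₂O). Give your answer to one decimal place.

20.0

Flow: 55 L/min ÷ 60 = 0.9167 L/s.
Pplat = PIP − Raw × flow = 42 − 24.0 × 0.9167 = 42 − 22.001 = 19.999 cmH2O.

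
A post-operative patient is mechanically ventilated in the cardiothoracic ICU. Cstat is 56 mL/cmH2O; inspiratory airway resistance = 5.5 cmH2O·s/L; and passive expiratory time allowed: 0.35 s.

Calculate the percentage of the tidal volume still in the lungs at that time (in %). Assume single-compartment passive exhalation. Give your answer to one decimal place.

τ = R × C = 5.5 × 56 mL/cmH2O = 5.5 × 0.056 L/cmH2O = 0.308 s.
Passive exhalation: V(t)/V₀ = e^(−t/τ) = e^(−0.35/0.308) = 0.321.
Fraction remaining = 0.321 → 32.1%.

32.1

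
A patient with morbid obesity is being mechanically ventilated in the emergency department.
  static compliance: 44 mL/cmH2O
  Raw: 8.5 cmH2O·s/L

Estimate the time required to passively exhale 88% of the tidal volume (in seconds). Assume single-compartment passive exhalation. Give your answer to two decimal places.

0.79

τ = R × C = 8.5 × 44 mL/cmH2O = 8.5 × 0.044 L/cmH2O = 0.374 s.
Exhaled fraction f = 1 − e^(−t/τ) → t = −τ·ln(1 − f) = −0.374·ln(0.12) = 0.793 s.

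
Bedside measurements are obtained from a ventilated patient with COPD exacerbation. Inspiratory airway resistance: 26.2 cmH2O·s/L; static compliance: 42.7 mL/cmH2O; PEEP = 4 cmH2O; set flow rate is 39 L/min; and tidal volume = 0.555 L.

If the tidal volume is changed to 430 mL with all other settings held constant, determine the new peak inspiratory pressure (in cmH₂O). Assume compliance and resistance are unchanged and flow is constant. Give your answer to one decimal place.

Flow: 39 L/min ÷ 60 = 0.65 L/s.
PIP = Vt/C + R·V̇ + PEEP (constant-flow equation of motion).
Only the elastic term changes: ΔPIP = ΔVt / C = (430 − 555) / 42.7 = -2.927 cmH2O.
Original PIP = 555/42.7 + 26.2×0.65 + 4 = 34.028 cmH2O; new PIP = 34.028 + (-2.927) = 31.101 cmH2O.

31.1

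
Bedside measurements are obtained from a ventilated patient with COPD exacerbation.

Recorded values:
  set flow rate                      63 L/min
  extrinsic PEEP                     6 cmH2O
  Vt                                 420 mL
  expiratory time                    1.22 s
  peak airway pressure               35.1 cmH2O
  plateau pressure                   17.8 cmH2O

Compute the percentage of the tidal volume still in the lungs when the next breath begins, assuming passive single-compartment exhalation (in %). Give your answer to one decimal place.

12.5

Flow: 63 L/min ÷ 60 = 1.05 L/s.
R = (PIP − Pplat)/V̇ = (35.1 − 17.8) / 1.05 = 17.3/1.05 = 16.476 cmH2O·s/L.
C = Vt/(Pplat − PEEP) = 420.0 / (17.8 − 6) = 420.0/11.8 = 35.593 mL/cmH2O.
τ = R × C = 16.476 × 0.03559 L/cmH2O = 0.5864 s.
Fraction remaining at end-expiration = e^(−Te/τ) = e^(−1.22/0.5864) = 0.1249 → 12.49%.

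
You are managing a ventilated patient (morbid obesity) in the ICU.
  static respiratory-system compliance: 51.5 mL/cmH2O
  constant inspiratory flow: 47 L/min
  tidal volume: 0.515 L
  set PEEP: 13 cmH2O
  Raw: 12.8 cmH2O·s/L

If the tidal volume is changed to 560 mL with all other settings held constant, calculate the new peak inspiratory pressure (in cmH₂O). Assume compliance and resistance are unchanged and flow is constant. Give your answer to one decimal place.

Flow: 47 L/min ÷ 60 = 0.7833 L/s.
PIP = Vt/C + R·V̇ + PEEP (constant-flow equation of motion).
Only the elastic term changes: ΔPIP = ΔVt / C = (560 − 515) / 51.5 = 0.8738 cmH2O.
Original PIP = 515/51.5 + 12.8×0.7833 + 13 = 33.026 cmH2O; new PIP = 33.026 + (0.8738) = 33.9 cmH2O.

33.9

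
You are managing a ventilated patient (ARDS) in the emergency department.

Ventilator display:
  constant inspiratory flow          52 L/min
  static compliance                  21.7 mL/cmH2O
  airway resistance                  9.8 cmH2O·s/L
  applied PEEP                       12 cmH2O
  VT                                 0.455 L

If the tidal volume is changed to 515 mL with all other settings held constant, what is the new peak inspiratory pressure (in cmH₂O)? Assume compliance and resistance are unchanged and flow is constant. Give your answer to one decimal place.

44.2

Flow: 52 L/min ÷ 60 = 0.8667 L/s.
PIP = Vt/C + R·V̇ + PEEP (constant-flow equation of motion).
Only the elastic term changes: ΔPIP = ΔVt / C = (515 − 455) / 21.7 = 2.765 cmH2O.
Original PIP = 455/21.7 + 9.8×0.8667 + 12 = 41.461 cmH2O; new PIP = 41.461 + (2.765) = 44.226 cmH2O.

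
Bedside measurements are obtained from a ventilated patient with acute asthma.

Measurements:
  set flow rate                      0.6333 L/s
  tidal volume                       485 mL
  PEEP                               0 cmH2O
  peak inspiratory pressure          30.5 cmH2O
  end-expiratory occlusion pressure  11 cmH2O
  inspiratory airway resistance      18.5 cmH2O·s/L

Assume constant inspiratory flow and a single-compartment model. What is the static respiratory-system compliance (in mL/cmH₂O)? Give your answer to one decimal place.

62.3

Total PEEP = 11 cmH2O (set 0 + intrinsic 11); this is the baseline alveolar pressure.
Equation of motion (constant flow): PIP = Vt/C + R·V̇ + PEEP.
Vt/C = PIP − R·V̇ − PEEP = 30.5 − 18.5×0.6333 − 11 = 30.5 − 11.716 − 11 = 7.784 cmH2O.
C = Vt / 7.784 = 485 / 7.784 = 62.307 mL/cmH2O.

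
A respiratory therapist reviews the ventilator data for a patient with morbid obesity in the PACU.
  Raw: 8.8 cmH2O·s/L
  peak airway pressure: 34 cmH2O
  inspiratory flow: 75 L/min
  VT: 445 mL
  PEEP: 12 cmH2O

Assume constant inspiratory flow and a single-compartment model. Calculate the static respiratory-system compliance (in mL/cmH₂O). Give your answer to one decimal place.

Flow: 75 L/min ÷ 60 = 1.25 L/s.
Equation of motion (constant flow): PIP = Vt/C + R·V̇ + PEEP.
Vt/C = PIP − R·V̇ − PEEP = 34 − 8.8×1.25 − 12 = 34 − 11.0 − 12 = 11.0 cmH2O.
C = Vt / 11.0 = 445 / 11.0 = 40.455 mL/cmH2O.

40.5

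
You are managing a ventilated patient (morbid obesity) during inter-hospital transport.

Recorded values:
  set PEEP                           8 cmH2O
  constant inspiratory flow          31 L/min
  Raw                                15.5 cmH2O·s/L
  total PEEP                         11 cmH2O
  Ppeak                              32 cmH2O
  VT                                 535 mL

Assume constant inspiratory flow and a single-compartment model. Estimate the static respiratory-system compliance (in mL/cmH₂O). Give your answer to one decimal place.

Flow: 31 L/min ÷ 60 = 0.5167 L/s.
Total PEEP = 11 cmH2O (set 8 + intrinsic 3); this is the baseline alveolar pressure.
Equation of motion (constant flow): PIP = Vt/C + R·V̇ + PEEP.
Vt/C = PIP − R·V̇ − PEEP = 32 − 15.5×0.5167 − 11 = 32 − 8.009 − 11 = 12.991 cmH2O.
C = Vt / 12.991 = 535 / 12.991 = 41.182 mL/cmH2O.

41.2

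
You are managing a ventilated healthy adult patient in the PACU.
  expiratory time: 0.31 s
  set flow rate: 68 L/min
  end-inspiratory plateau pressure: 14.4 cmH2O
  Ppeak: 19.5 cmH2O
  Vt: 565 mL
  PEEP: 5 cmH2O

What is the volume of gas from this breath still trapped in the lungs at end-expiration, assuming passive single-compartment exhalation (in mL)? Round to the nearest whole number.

Flow: 68 L/min ÷ 60 = 1.1333 L/s.
R = (PIP − Pplat)/V̇ = (19.5 − 14.4) / 1.1333 = 5.1/1.1333 = 4.5 cmH2O·s/L.
C = Vt/(Pplat − PEEP) = 565.0 / (14.4 − 5) = 565.0/9.4 = 60.106 mL/cmH2O.
τ = R × C = 4.5 × 0.06011 L/cmH2O = 0.2705 s.
Fraction remaining = e^(−Te/τ) = e^(−0.31/0.2705) = 0.3179.
Trapped volume = 565.0 × 0.3179 = 179.61 mL.

180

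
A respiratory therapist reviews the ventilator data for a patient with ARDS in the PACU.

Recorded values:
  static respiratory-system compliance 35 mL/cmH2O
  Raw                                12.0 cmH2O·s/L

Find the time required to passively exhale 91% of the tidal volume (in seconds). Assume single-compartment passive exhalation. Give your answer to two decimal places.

τ = R × C = 12.0 × 35 mL/cmH2O = 12.0 × 0.035 L/cmH2O = 0.42 s.
Exhaled fraction f = 1 − e^(−t/τ) → t = −τ·ln(1 − f) = −0.42·ln(0.09) = 1.011 s.

1.01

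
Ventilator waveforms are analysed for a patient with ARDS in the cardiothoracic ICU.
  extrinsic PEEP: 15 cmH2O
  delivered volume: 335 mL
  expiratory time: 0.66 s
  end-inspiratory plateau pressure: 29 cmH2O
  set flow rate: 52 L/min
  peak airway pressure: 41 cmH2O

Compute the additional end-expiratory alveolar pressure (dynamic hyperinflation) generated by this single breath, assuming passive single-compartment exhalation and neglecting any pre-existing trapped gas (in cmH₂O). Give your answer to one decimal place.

1.9

Flow: 52 L/min ÷ 60 = 0.8667 L/s.
R = (PIP − Pplat)/V̇ = (41 − 29) / 0.8667 = 12.0/0.8667 = 13.846 cmH2O·s/L.
C = Vt/(Pplat − PEEP) = 335.0 / (29 − 15) = 335.0/14.0 = 23.929 mL/cmH2O.
τ = R × C = 13.846 × 0.02393 L/cmH2O = 0.3313 s.
Fraction remaining = e^(−Te/τ) = e^(−0.66/0.3313) = 0.1364; trapped volume = 335.0 × 0.1364 = 45.694 mL.
Additional alveolar pressure from trapping ≈ V_trapped / C = 45.694 / 23.929 = 1.91 cmH2O.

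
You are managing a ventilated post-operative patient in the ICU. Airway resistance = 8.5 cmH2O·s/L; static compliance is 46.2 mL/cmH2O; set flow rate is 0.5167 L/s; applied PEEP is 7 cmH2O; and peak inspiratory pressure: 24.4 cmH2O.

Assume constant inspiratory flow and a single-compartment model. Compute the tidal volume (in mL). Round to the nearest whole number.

Equation of motion (constant flow): PIP = Vt/C + R·V̇ + PEEP.
Vt/C = PIP − R·V̇ − PEEP = 24.4 − 4.392 − 7 = 13.008 cmH2O.
Vt = C × 13.008 = 46.2 × 13.008 = 600.97 mL.

601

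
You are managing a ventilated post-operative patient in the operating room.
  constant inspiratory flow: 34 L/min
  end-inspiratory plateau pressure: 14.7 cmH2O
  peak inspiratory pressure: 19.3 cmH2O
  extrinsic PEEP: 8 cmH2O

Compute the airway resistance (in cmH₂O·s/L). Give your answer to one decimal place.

Flow: 34 L/min ÷ 60 = 0.5667 L/s.
Raw = (PIP − Pplat) / flow = (19.3 − 14.7) / 0.5667 = 4.6 / 0.5667 = 8.117 cmH2O·s/L.

8.1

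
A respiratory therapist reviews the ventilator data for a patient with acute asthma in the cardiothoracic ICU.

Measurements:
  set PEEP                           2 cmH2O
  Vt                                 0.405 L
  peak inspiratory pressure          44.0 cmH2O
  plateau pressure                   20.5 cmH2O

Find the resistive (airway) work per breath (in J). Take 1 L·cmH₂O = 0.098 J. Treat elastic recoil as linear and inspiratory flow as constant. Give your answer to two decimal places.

0.93

With constant inspiratory flow the resistive pressure is constant at PIP − Pplat = 44.0 − 20.5 = 23.5 cmH2O, so resistive work = 23.5 × 0.405 = 9.518 L·cmH2O.
× 0.098 J/(L·cmH2O) → 0.9328 J.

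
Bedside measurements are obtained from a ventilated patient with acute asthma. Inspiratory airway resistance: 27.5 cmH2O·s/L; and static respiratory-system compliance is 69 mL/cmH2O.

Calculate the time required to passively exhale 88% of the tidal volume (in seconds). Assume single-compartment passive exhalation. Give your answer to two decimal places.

τ = R × C = 27.5 × 69 mL/cmH2O = 27.5 × 0.069 L/cmH2O = 1.898 s.
Exhaled fraction f = 1 − e^(−t/τ) → t = −τ·ln(1 − f) = −1.898·ln(0.12) = 4.024 s.

4.02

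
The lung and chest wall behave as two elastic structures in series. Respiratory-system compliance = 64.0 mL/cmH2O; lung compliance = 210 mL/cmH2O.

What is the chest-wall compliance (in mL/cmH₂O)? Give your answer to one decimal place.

92.1

1/Ccw = 1/Crs − 1/CL.
1/Ccw = 1/64.0 − 1/210 = 0.01086.
Ccw = 92.081 mL/cmH2O.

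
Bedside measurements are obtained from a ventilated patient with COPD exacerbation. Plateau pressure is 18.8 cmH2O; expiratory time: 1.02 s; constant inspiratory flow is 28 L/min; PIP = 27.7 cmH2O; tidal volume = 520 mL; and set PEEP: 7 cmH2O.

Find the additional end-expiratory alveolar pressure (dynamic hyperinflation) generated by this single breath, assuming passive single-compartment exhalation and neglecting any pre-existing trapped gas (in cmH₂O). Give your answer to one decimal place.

Flow: 28 L/min ÷ 60 = 0.4667 L/s.
R = (PIP − Pplat)/V̇ = (27.7 − 18.8) / 0.4667 = 8.9/0.4667 = 19.07 cmH2O·s/L.
C = Vt/(Pplat − PEEP) = 520.0 / (18.8 − 7) = 520.0/11.8 = 44.068 mL/cmH2O.
τ = R × C = 19.07 × 0.04407 L/cmH2O = 0.8404 s.
Fraction remaining = e^(−Te/τ) = e^(−1.02/0.8404) = 0.2971; trapped volume = 520.0 × 0.2971 = 154.49 mL.
Additional alveolar pressure from trapping ≈ V_trapped / C = 154.49 / 44.068 = 3.506 cmH2O.

3.5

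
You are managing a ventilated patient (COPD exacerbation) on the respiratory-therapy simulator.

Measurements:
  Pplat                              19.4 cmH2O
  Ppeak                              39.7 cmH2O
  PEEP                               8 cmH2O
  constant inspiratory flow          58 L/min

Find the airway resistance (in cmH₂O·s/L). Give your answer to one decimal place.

21.0

Flow: 58 L/min ÷ 60 = 0.9667 L/s.
Raw = (PIP − Pplat) / flow = (39.7 − 19.4) / 0.9667 = 20.3 / 0.9667 = 20.999 cmH2O·s/L.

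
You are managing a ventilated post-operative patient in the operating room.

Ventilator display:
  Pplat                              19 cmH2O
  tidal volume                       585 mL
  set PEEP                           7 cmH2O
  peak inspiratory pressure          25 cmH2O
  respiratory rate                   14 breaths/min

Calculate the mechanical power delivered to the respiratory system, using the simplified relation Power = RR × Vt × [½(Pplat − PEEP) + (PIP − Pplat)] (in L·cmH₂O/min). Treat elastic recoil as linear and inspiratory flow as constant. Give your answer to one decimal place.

98.3

Per-breath work = Vt × [½(Pplat−PEEP) + (PIP−Pplat)] = 0.585 × [0.5×12.0 + 6.0] = 0.585 × 12.0 = 7.02 L·cmH2O.
Power = 14 × 7.02 = 98.28 L·cmH2O/min.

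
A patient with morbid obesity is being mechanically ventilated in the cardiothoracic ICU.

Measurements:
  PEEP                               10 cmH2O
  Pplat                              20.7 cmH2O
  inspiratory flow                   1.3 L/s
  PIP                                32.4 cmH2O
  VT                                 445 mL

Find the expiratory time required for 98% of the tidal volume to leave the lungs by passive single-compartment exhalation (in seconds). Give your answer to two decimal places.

R = (PIP − Pplat)/V̇ = (32.4 − 20.7) / 1.3 = 11.7/1.3 = 9.0 cmH2O·s/L.
C = Vt/(Pplat − PEEP) = 445.0 / (20.7 − 10) = 445.0/10.7 = 41.589 mL/cmH2O.
τ = R × C = 9.0 × 0.04159 L/cmH2O = 0.3743 s.
t = −τ·ln(1 − 0.98) = −0.3743·ln(0.02) = 1.464 s.

1.46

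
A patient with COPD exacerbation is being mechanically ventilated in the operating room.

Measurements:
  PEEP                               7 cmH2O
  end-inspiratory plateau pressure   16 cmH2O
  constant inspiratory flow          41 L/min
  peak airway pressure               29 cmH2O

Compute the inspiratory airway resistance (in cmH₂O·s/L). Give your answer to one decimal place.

Flow: 41 L/min ÷ 60 = 0.6833 L/s.
Raw = (PIP − Pplat) / flow = (29 − 16) / 0.6833 = 13.0 / 0.6833 = 19.025 cmH2O·s/L.

19.0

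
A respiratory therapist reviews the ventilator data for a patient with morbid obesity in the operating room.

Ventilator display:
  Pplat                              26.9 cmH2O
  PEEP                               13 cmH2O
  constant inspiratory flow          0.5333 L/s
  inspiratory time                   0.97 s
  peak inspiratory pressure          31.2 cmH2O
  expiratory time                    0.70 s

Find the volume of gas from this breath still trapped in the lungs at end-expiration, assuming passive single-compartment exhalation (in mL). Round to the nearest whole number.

50

Vt = flow × Ti = 0.5333 L/s × 0.97 s × 1000 mL/L = 517.3 mL.
R = (PIP − Pplat)/V̇ = (31.2 − 26.9) / 0.5333 = 4.3/0.5333 = 8.063 cmH2O·s/L.
C = Vt/(Pplat − PEEP) = 517.3 / (26.9 − 13) = 517.3/13.9 = 37.216 mL/cmH2O.
τ = R × C = 8.063 × 0.03722 L/cmH2O = 0.3001 s.
Fraction remaining = e^(−Te/τ) = e^(−0.70/0.3001) = 0.09705.
Trapped volume = 517.3 × 0.09705 = 50.204 mL.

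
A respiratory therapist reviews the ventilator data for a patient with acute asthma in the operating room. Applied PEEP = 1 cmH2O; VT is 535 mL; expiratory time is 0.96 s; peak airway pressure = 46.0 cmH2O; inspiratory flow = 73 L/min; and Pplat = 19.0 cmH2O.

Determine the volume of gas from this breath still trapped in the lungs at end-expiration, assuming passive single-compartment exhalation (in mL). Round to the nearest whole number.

125

Flow: 73 L/min ÷ 60 = 1.2167 L/s.
R = (PIP − Pplat)/V̇ = (46.0 − 19.0) / 1.2167 = 27.0/1.2167 = 22.191 cmH2O·s/L.
C = Vt/(Pplat − PEEP) = 535.0 / (19.0 − 1) = 535.0/18.0 = 29.722 mL/cmH2O.
τ = R × C = 22.191 × 0.02972 L/cmH2O = 0.6595 s.
Fraction remaining = e^(−Te/τ) = e^(−0.96/0.6595) = 0.2332.
Trapped volume = 535.0 × 0.2332 = 124.76 mL.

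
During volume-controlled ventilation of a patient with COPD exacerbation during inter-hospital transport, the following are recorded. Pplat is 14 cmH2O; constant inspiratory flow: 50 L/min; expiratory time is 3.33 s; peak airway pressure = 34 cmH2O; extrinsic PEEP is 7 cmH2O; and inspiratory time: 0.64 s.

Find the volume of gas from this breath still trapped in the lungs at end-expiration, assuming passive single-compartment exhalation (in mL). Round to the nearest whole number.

Flow: 50 L/min ÷ 60 = 0.8333 L/s.
Vt = flow × Ti = 0.8333 L/s × 0.64 s × 1000 mL/L = 533.31 mL.
R = (PIP − Pplat)/V̇ = (34 − 14) / 0.8333 = 20.0/0.8333 = 24.001 cmH2O·s/L.
C = Vt/(Pplat − PEEP) = 533.31 / (14 − 7) = 533.31/7.0 = 76.187 mL/cmH2O.
τ = R × C = 24.001 × 0.07619 L/cmH2O = 1.829 s.
Fraction remaining = e^(−Te/τ) = e^(−3.33/1.829) = 0.1619.
Trapped volume = 533.31 × 0.1619 = 86.343 mL.

86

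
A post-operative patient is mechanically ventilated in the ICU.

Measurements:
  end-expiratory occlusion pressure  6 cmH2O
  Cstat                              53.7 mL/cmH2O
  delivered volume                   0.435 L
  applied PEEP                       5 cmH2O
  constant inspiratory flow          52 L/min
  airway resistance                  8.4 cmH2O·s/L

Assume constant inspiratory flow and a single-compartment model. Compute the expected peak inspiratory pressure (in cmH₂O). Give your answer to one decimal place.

21.4

Flow: 52 L/min ÷ 60 = 0.8667 L/s.
Total PEEP = 6 cmH2O (set 5 + intrinsic 1); this is the baseline alveolar pressure.
Equation of motion (constant flow): PIP = Vt/C + R·V̇ + PEEP.
PIP = 435/53.7 + 8.4×0.8667 + 6 = 8.101 + 7.28 + 6 = 21.381 cmH2O.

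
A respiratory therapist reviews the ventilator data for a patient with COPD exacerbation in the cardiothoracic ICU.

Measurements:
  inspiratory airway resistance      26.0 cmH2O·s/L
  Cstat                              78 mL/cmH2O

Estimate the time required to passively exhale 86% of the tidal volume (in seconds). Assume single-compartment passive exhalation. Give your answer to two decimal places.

τ = R × C = 26.0 × 78 mL/cmH2O = 26.0 × 0.078 L/cmH2O = 2.028 s.
Exhaled fraction f = 1 − e^(−t/τ) → t = −τ·ln(1 − f) = −2.028·ln(0.14) = 3.987 s.

3.99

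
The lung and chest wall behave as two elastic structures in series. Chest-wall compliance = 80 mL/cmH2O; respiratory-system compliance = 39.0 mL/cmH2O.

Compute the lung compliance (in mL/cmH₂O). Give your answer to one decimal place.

1/CL = 1/Crs − 1/Ccw.
1/CL = 1/39.0 − 1/80 = 0.01314.
CL = 76.104 mL/cmH2O.

76.1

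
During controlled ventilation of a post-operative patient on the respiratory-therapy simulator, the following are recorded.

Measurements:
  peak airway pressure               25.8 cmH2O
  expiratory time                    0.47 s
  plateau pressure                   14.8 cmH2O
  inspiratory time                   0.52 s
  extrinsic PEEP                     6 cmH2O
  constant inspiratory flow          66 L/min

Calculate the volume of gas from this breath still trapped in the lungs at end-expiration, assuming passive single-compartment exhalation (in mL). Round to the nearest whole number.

278

Flow: 66 L/min ÷ 60 = 1.1 L/s.
Vt = flow × Ti = 1.1 L/s × 0.52 s × 1000 mL/L = 572.0 mL.
R = (PIP − Pplat)/V̇ = (25.8 − 14.8) / 1.1 = 11.0/1.1 = 10.0 cmH2O·s/L.
C = Vt/(Pplat − PEEP) = 572.0 / (14.8 − 6) = 572.0/8.8 = 65.0 mL/cmH2O.
τ = R × C = 10.0 × 0.065 L/cmH2O = 0.65 s.
Fraction remaining = e^(−Te/τ) = e^(−0.47/0.65) = 0.4853.
Trapped volume = 572.0 × 0.4853 = 277.59 mL.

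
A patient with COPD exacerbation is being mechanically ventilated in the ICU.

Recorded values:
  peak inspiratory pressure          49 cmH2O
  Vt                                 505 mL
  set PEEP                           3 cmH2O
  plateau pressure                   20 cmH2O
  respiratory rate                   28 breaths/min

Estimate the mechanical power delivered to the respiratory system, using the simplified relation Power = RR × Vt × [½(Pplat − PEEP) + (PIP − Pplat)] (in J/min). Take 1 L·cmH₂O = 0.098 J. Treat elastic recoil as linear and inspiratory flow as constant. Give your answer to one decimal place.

52.0

Per-breath work = Vt × [½(Pplat−PEEP) + (PIP−Pplat)] = 0.505 × [0.5×17.0 + 29.0] = 0.505 × 37.5 = 18.938 L·cmH2O.
Power = 28 × 18.938 = 530.26 L·cmH2O/min.
× 0.098 J/(L·cmH2O) → 51.965 J/min.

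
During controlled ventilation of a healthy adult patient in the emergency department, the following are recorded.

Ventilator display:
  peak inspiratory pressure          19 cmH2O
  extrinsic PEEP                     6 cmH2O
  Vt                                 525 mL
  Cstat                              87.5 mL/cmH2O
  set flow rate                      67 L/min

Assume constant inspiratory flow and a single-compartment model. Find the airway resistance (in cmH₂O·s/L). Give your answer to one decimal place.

Flow: 67 L/min ÷ 60 = 1.1167 L/s.
Equation of motion (constant flow): PIP = Vt/C + R·V̇ + PEEP.
R·V̇ = PIP − Vt/C − PEEP = 19 − 525/87.5 − 6 = 19 − 6.0 − 6 = 7.0 cmH2O.
R = 7.0 / 1.1167 = 6.268 cmH2O·s/L.

6.3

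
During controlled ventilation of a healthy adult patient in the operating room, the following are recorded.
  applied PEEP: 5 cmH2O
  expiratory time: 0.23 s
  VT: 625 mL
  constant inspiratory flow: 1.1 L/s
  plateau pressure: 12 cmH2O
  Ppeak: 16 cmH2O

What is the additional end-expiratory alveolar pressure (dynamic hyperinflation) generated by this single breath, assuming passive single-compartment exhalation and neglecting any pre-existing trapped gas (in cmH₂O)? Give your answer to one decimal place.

3.4

R = (PIP − Pplat)/V̇ = (16 − 12) / 1.1 = 4.0/1.1 = 3.636 cmH2O·s/L.
C = Vt/(Pplat − PEEP) = 625.0 / (12 − 5) = 625.0/7.0 = 89.286 mL/cmH2O.
τ = R × C = 3.636 × 0.08929 L/cmH2O = 0.3247 s.
Fraction remaining = e^(−Te/τ) = e^(−0.23/0.3247) = 0.4925; trapped volume = 625.0 × 0.4925 = 307.81 mL.
Additional alveolar pressure from trapping ≈ V_trapped / C = 307.81 / 89.286 = 3.447 cmH2O.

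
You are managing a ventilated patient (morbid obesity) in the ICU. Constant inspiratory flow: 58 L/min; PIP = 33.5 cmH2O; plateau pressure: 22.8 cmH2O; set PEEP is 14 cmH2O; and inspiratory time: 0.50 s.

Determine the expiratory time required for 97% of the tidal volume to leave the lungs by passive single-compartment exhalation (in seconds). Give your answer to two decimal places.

2.13

Flow: 58 L/min ÷ 60 = 0.9667 L/s.
Vt = flow × Ti = 0.9667 L/s × 0.50 s × 1000 mL/L = 483.35 mL.
R = (PIP − Pplat)/V̇ = (33.5 − 22.8) / 0.9667 = 10.7/0.9667 = 11.069 cmH2O·s/L.
C = Vt/(Pplat − PEEP) = 483.35 / (22.8 − 14) = 483.35/8.8 = 54.926 mL/cmH2O.
τ = R × C = 11.069 × 0.05493 L/cmH2O = 0.608 s.
t = −τ·ln(1 − 0.97) = −0.608·ln(0.03) = 2.132 s.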